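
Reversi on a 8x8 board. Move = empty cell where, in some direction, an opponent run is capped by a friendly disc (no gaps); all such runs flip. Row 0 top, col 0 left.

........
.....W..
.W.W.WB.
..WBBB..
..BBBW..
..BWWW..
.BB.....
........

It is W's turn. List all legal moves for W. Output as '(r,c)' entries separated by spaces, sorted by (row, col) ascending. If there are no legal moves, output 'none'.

Answer: (1,7) (2,2) (2,4) (2,7) (3,1) (3,6) (3,7) (4,1) (5,1) (7,0) (7,1) (7,2)

Derivation:
(1,6): no bracket -> illegal
(1,7): flips 3 -> legal
(2,2): flips 2 -> legal
(2,4): flips 2 -> legal
(2,7): flips 1 -> legal
(3,1): flips 1 -> legal
(3,6): flips 3 -> legal
(3,7): flips 1 -> legal
(4,1): flips 3 -> legal
(4,6): no bracket -> illegal
(5,0): no bracket -> illegal
(5,1): flips 1 -> legal
(6,0): no bracket -> illegal
(6,3): no bracket -> illegal
(7,0): flips 4 -> legal
(7,1): flips 1 -> legal
(7,2): flips 3 -> legal
(7,3): no bracket -> illegal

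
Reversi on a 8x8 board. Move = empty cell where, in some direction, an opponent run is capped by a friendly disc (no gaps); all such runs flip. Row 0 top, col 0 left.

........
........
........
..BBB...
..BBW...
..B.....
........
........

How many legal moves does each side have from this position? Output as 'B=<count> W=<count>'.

Answer: B=3 W=3

Derivation:
-- B to move --
(3,5): no bracket -> illegal
(4,5): flips 1 -> legal
(5,3): no bracket -> illegal
(5,4): flips 1 -> legal
(5,5): flips 1 -> legal
B mobility = 3
-- W to move --
(2,1): no bracket -> illegal
(2,2): flips 1 -> legal
(2,3): no bracket -> illegal
(2,4): flips 1 -> legal
(2,5): no bracket -> illegal
(3,1): no bracket -> illegal
(3,5): no bracket -> illegal
(4,1): flips 2 -> legal
(4,5): no bracket -> illegal
(5,1): no bracket -> illegal
(5,3): no bracket -> illegal
(5,4): no bracket -> illegal
(6,1): no bracket -> illegal
(6,2): no bracket -> illegal
(6,3): no bracket -> illegal
W mobility = 3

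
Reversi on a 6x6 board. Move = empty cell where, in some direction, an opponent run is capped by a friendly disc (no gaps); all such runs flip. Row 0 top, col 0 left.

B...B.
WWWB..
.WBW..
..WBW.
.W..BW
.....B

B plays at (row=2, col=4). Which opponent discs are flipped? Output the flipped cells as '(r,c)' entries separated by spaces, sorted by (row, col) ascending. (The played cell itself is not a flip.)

Dir NW: first cell 'B' (not opp) -> no flip
Dir N: first cell '.' (not opp) -> no flip
Dir NE: first cell '.' (not opp) -> no flip
Dir W: opp run (2,3) capped by B -> flip
Dir E: first cell '.' (not opp) -> no flip
Dir SW: first cell 'B' (not opp) -> no flip
Dir S: opp run (3,4) capped by B -> flip
Dir SE: first cell '.' (not opp) -> no flip

Answer: (2,3) (3,4)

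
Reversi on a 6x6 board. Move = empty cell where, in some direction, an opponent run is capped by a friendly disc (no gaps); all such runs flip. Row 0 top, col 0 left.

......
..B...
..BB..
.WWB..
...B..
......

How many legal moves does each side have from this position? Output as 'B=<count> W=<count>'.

Answer: B=5 W=5

Derivation:
-- B to move --
(2,0): no bracket -> illegal
(2,1): flips 1 -> legal
(3,0): flips 2 -> legal
(4,0): flips 1 -> legal
(4,1): flips 1 -> legal
(4,2): flips 1 -> legal
B mobility = 5
-- W to move --
(0,1): no bracket -> illegal
(0,2): flips 2 -> legal
(0,3): no bracket -> illegal
(1,1): no bracket -> illegal
(1,3): flips 1 -> legal
(1,4): flips 1 -> legal
(2,1): no bracket -> illegal
(2,4): no bracket -> illegal
(3,4): flips 1 -> legal
(4,2): no bracket -> illegal
(4,4): no bracket -> illegal
(5,2): no bracket -> illegal
(5,3): no bracket -> illegal
(5,4): flips 1 -> legal
W mobility = 5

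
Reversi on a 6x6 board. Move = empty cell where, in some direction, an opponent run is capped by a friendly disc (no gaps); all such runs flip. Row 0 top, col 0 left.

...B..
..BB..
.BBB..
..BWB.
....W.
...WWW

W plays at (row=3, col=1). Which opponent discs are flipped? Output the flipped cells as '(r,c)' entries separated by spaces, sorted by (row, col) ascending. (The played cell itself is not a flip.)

Answer: (3,2)

Derivation:
Dir NW: first cell '.' (not opp) -> no flip
Dir N: opp run (2,1), next='.' -> no flip
Dir NE: opp run (2,2) (1,3), next='.' -> no flip
Dir W: first cell '.' (not opp) -> no flip
Dir E: opp run (3,2) capped by W -> flip
Dir SW: first cell '.' (not opp) -> no flip
Dir S: first cell '.' (not opp) -> no flip
Dir SE: first cell '.' (not opp) -> no flip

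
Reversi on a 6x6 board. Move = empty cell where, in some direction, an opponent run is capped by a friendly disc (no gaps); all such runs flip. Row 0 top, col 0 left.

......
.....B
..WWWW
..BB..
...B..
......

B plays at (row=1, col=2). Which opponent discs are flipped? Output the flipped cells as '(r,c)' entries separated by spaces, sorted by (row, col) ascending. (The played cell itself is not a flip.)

Answer: (2,2)

Derivation:
Dir NW: first cell '.' (not opp) -> no flip
Dir N: first cell '.' (not opp) -> no flip
Dir NE: first cell '.' (not opp) -> no flip
Dir W: first cell '.' (not opp) -> no flip
Dir E: first cell '.' (not opp) -> no flip
Dir SW: first cell '.' (not opp) -> no flip
Dir S: opp run (2,2) capped by B -> flip
Dir SE: opp run (2,3), next='.' -> no flip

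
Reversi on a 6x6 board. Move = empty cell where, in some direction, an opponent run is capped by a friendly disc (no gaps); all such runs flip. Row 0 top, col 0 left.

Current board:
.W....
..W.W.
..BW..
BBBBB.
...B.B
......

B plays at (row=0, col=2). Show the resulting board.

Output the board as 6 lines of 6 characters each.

Place B at (0,2); scan 8 dirs for brackets.
Dir NW: edge -> no flip
Dir N: edge -> no flip
Dir NE: edge -> no flip
Dir W: opp run (0,1), next='.' -> no flip
Dir E: first cell '.' (not opp) -> no flip
Dir SW: first cell '.' (not opp) -> no flip
Dir S: opp run (1,2) capped by B -> flip
Dir SE: first cell '.' (not opp) -> no flip
All flips: (1,2)

Answer: .WB...
..B.W.
..BW..
BBBBB.
...B.B
......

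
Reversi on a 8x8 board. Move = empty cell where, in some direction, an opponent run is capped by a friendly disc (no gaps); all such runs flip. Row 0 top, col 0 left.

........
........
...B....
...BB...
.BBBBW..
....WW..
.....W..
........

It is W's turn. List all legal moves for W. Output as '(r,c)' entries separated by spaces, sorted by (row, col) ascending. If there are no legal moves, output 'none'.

Answer: (1,2) (2,2) (2,4) (3,2) (4,0)

Derivation:
(1,2): flips 2 -> legal
(1,3): no bracket -> illegal
(1,4): no bracket -> illegal
(2,2): flips 2 -> legal
(2,4): flips 2 -> legal
(2,5): no bracket -> illegal
(3,0): no bracket -> illegal
(3,1): no bracket -> illegal
(3,2): flips 1 -> legal
(3,5): no bracket -> illegal
(4,0): flips 4 -> legal
(5,0): no bracket -> illegal
(5,1): no bracket -> illegal
(5,2): no bracket -> illegal
(5,3): no bracket -> illegal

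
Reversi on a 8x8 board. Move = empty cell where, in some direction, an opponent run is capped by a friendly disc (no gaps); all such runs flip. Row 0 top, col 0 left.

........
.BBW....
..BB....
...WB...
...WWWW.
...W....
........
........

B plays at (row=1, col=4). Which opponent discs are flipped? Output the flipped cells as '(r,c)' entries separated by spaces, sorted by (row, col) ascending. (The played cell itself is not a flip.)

Answer: (1,3)

Derivation:
Dir NW: first cell '.' (not opp) -> no flip
Dir N: first cell '.' (not opp) -> no flip
Dir NE: first cell '.' (not opp) -> no flip
Dir W: opp run (1,3) capped by B -> flip
Dir E: first cell '.' (not opp) -> no flip
Dir SW: first cell 'B' (not opp) -> no flip
Dir S: first cell '.' (not opp) -> no flip
Dir SE: first cell '.' (not opp) -> no flip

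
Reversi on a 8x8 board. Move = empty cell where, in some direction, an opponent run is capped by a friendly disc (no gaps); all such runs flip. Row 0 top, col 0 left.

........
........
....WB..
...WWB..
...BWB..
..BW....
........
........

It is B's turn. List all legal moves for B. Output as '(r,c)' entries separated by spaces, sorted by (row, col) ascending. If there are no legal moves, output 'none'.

(1,3): flips 1 -> legal
(1,4): no bracket -> illegal
(1,5): no bracket -> illegal
(2,2): no bracket -> illegal
(2,3): flips 3 -> legal
(3,2): flips 2 -> legal
(4,2): no bracket -> illegal
(5,4): flips 1 -> legal
(5,5): no bracket -> illegal
(6,2): flips 2 -> legal
(6,3): flips 1 -> legal
(6,4): no bracket -> illegal

Answer: (1,3) (2,3) (3,2) (5,4) (6,2) (6,3)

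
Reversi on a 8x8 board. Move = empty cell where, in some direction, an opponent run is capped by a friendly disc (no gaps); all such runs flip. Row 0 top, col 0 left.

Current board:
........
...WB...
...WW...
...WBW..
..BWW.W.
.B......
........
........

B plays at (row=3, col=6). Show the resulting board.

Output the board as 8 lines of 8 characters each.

Answer: ........
...WB...
...WW...
...WBBB.
..BWW.W.
.B......
........
........

Derivation:
Place B at (3,6); scan 8 dirs for brackets.
Dir NW: first cell '.' (not opp) -> no flip
Dir N: first cell '.' (not opp) -> no flip
Dir NE: first cell '.' (not opp) -> no flip
Dir W: opp run (3,5) capped by B -> flip
Dir E: first cell '.' (not opp) -> no flip
Dir SW: first cell '.' (not opp) -> no flip
Dir S: opp run (4,6), next='.' -> no flip
Dir SE: first cell '.' (not opp) -> no flip
All flips: (3,5)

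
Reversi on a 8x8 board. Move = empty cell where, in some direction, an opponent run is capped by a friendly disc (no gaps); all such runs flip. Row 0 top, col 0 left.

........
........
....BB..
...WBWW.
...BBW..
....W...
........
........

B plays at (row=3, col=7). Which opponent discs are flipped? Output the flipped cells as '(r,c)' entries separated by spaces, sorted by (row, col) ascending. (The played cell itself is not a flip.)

Answer: (3,5) (3,6)

Derivation:
Dir NW: first cell '.' (not opp) -> no flip
Dir N: first cell '.' (not opp) -> no flip
Dir NE: edge -> no flip
Dir W: opp run (3,6) (3,5) capped by B -> flip
Dir E: edge -> no flip
Dir SW: first cell '.' (not opp) -> no flip
Dir S: first cell '.' (not opp) -> no flip
Dir SE: edge -> no flip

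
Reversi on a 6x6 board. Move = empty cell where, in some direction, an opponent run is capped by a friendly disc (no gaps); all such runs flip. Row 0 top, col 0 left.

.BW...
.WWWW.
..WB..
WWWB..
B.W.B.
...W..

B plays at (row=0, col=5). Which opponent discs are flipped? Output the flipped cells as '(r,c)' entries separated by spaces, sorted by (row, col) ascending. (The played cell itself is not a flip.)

Dir NW: edge -> no flip
Dir N: edge -> no flip
Dir NE: edge -> no flip
Dir W: first cell '.' (not opp) -> no flip
Dir E: edge -> no flip
Dir SW: opp run (1,4) capped by B -> flip
Dir S: first cell '.' (not opp) -> no flip
Dir SE: edge -> no flip

Answer: (1,4)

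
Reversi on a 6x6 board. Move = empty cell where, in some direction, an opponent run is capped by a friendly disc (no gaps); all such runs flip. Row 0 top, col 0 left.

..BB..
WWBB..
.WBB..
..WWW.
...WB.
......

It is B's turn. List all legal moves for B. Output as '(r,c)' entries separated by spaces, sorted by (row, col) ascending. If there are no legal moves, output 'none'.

Answer: (0,0) (2,0) (2,4) (3,0) (4,1) (4,2) (4,5) (5,3)

Derivation:
(0,0): flips 1 -> legal
(0,1): no bracket -> illegal
(2,0): flips 2 -> legal
(2,4): flips 1 -> legal
(2,5): no bracket -> illegal
(3,0): flips 1 -> legal
(3,1): no bracket -> illegal
(3,5): no bracket -> illegal
(4,1): flips 1 -> legal
(4,2): flips 2 -> legal
(4,5): flips 1 -> legal
(5,2): no bracket -> illegal
(5,3): flips 2 -> legal
(5,4): no bracket -> illegal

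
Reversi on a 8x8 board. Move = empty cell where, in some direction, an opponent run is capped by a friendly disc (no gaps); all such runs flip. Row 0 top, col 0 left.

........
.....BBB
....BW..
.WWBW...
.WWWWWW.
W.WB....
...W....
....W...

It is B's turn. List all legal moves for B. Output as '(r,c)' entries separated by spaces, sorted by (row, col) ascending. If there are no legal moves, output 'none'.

Answer: (2,0) (2,6) (3,0) (3,5) (5,1) (5,4) (5,5) (6,1) (7,3)

Derivation:
(1,4): no bracket -> illegal
(2,0): flips 2 -> legal
(2,1): no bracket -> illegal
(2,2): no bracket -> illegal
(2,3): no bracket -> illegal
(2,6): flips 1 -> legal
(3,0): flips 2 -> legal
(3,5): flips 3 -> legal
(3,6): no bracket -> illegal
(3,7): no bracket -> illegal
(4,0): no bracket -> illegal
(4,7): no bracket -> illegal
(5,1): flips 2 -> legal
(5,4): flips 2 -> legal
(5,5): flips 1 -> legal
(5,6): no bracket -> illegal
(5,7): no bracket -> illegal
(6,0): no bracket -> illegal
(6,1): flips 4 -> legal
(6,2): no bracket -> illegal
(6,4): no bracket -> illegal
(6,5): no bracket -> illegal
(7,2): no bracket -> illegal
(7,3): flips 1 -> legal
(7,5): no bracket -> illegal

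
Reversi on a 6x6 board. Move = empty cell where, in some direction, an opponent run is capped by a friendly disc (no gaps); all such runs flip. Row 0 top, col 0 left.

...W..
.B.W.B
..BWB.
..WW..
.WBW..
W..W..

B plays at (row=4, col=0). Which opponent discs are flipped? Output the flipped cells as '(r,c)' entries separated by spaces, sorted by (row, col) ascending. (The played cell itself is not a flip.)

Answer: (4,1)

Derivation:
Dir NW: edge -> no flip
Dir N: first cell '.' (not opp) -> no flip
Dir NE: first cell '.' (not opp) -> no flip
Dir W: edge -> no flip
Dir E: opp run (4,1) capped by B -> flip
Dir SW: edge -> no flip
Dir S: opp run (5,0), next=edge -> no flip
Dir SE: first cell '.' (not opp) -> no flip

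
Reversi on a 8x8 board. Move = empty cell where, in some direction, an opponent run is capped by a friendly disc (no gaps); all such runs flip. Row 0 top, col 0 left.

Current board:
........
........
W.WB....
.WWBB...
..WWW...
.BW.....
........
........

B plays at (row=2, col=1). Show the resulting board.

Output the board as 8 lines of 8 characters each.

Place B at (2,1); scan 8 dirs for brackets.
Dir NW: first cell '.' (not opp) -> no flip
Dir N: first cell '.' (not opp) -> no flip
Dir NE: first cell '.' (not opp) -> no flip
Dir W: opp run (2,0), next=edge -> no flip
Dir E: opp run (2,2) capped by B -> flip
Dir SW: first cell '.' (not opp) -> no flip
Dir S: opp run (3,1), next='.' -> no flip
Dir SE: opp run (3,2) (4,3), next='.' -> no flip
All flips: (2,2)

Answer: ........
........
WBBB....
.WWBB...
..WWW...
.BW.....
........
........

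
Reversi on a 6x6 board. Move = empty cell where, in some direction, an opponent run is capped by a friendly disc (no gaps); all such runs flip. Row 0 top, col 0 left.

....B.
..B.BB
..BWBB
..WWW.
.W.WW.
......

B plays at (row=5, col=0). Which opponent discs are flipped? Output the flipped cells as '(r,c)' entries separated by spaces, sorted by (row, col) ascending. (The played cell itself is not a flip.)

Dir NW: edge -> no flip
Dir N: first cell '.' (not opp) -> no flip
Dir NE: opp run (4,1) (3,2) (2,3) capped by B -> flip
Dir W: edge -> no flip
Dir E: first cell '.' (not opp) -> no flip
Dir SW: edge -> no flip
Dir S: edge -> no flip
Dir SE: edge -> no flip

Answer: (2,3) (3,2) (4,1)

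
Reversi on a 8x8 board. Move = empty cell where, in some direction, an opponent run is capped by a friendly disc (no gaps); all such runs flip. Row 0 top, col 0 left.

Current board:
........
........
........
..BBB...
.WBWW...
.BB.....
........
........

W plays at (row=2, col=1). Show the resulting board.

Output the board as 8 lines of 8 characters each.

Answer: ........
........
.W......
..WBB...
.WBWW...
.BB.....
........
........

Derivation:
Place W at (2,1); scan 8 dirs for brackets.
Dir NW: first cell '.' (not opp) -> no flip
Dir N: first cell '.' (not opp) -> no flip
Dir NE: first cell '.' (not opp) -> no flip
Dir W: first cell '.' (not opp) -> no flip
Dir E: first cell '.' (not opp) -> no flip
Dir SW: first cell '.' (not opp) -> no flip
Dir S: first cell '.' (not opp) -> no flip
Dir SE: opp run (3,2) capped by W -> flip
All flips: (3,2)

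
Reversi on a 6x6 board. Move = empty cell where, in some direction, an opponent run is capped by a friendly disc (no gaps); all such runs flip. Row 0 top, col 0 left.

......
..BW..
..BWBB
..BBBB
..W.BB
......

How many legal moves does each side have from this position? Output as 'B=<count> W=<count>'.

-- B to move --
(0,2): flips 1 -> legal
(0,3): flips 2 -> legal
(0,4): flips 1 -> legal
(1,4): flips 2 -> legal
(3,1): no bracket -> illegal
(4,1): no bracket -> illegal
(4,3): no bracket -> illegal
(5,1): flips 1 -> legal
(5,2): flips 1 -> legal
(5,3): no bracket -> illegal
B mobility = 6
-- W to move --
(0,1): flips 1 -> legal
(0,2): flips 3 -> legal
(0,3): no bracket -> illegal
(1,1): flips 1 -> legal
(1,4): no bracket -> illegal
(1,5): flips 2 -> legal
(2,1): flips 1 -> legal
(3,1): flips 1 -> legal
(4,1): flips 1 -> legal
(4,3): flips 1 -> legal
(5,3): no bracket -> illegal
(5,4): no bracket -> illegal
(5,5): no bracket -> illegal
W mobility = 8

Answer: B=6 W=8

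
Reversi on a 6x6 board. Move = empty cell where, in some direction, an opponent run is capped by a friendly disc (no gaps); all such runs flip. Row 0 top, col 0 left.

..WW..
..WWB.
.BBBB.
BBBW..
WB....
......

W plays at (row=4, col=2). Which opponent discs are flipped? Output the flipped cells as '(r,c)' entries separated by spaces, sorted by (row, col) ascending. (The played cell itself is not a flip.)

Answer: (2,2) (3,2) (4,1)

Derivation:
Dir NW: opp run (3,1), next='.' -> no flip
Dir N: opp run (3,2) (2,2) capped by W -> flip
Dir NE: first cell 'W' (not opp) -> no flip
Dir W: opp run (4,1) capped by W -> flip
Dir E: first cell '.' (not opp) -> no flip
Dir SW: first cell '.' (not opp) -> no flip
Dir S: first cell '.' (not opp) -> no flip
Dir SE: first cell '.' (not opp) -> no flip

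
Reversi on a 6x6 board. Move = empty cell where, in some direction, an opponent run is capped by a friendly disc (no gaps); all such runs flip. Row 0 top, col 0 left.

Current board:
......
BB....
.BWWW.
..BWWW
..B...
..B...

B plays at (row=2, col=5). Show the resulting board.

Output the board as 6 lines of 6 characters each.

Answer: ......
BB....
.BBBBB
..BWWW
..B...
..B...

Derivation:
Place B at (2,5); scan 8 dirs for brackets.
Dir NW: first cell '.' (not opp) -> no flip
Dir N: first cell '.' (not opp) -> no flip
Dir NE: edge -> no flip
Dir W: opp run (2,4) (2,3) (2,2) capped by B -> flip
Dir E: edge -> no flip
Dir SW: opp run (3,4), next='.' -> no flip
Dir S: opp run (3,5), next='.' -> no flip
Dir SE: edge -> no flip
All flips: (2,2) (2,3) (2,4)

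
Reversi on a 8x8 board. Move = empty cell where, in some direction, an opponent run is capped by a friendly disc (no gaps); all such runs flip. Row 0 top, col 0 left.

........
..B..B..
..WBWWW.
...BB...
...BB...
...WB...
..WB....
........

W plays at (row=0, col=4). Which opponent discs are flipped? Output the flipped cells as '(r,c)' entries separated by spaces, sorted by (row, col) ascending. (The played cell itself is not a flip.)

Answer: (1,5)

Derivation:
Dir NW: edge -> no flip
Dir N: edge -> no flip
Dir NE: edge -> no flip
Dir W: first cell '.' (not opp) -> no flip
Dir E: first cell '.' (not opp) -> no flip
Dir SW: first cell '.' (not opp) -> no flip
Dir S: first cell '.' (not opp) -> no flip
Dir SE: opp run (1,5) capped by W -> flip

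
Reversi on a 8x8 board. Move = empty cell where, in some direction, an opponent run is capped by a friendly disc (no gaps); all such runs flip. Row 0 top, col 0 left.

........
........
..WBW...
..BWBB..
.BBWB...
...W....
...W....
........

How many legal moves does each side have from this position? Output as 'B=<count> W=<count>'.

Answer: B=12 W=13

Derivation:
-- B to move --
(1,1): flips 2 -> legal
(1,2): flips 1 -> legal
(1,3): flips 1 -> legal
(1,4): flips 1 -> legal
(1,5): flips 2 -> legal
(2,1): flips 1 -> legal
(2,5): flips 1 -> legal
(3,1): no bracket -> illegal
(5,2): flips 1 -> legal
(5,4): flips 1 -> legal
(6,2): flips 1 -> legal
(6,4): flips 1 -> legal
(7,2): no bracket -> illegal
(7,3): flips 4 -> legal
(7,4): no bracket -> illegal
B mobility = 12
-- W to move --
(1,2): no bracket -> illegal
(1,3): flips 1 -> legal
(1,4): no bracket -> illegal
(2,1): flips 1 -> legal
(2,5): flips 1 -> legal
(2,6): flips 2 -> legal
(3,0): no bracket -> illegal
(3,1): flips 2 -> legal
(3,6): flips 2 -> legal
(4,0): flips 2 -> legal
(4,5): flips 1 -> legal
(4,6): flips 1 -> legal
(5,0): no bracket -> illegal
(5,1): flips 1 -> legal
(5,2): flips 2 -> legal
(5,4): flips 2 -> legal
(5,5): flips 1 -> legal
W mobility = 13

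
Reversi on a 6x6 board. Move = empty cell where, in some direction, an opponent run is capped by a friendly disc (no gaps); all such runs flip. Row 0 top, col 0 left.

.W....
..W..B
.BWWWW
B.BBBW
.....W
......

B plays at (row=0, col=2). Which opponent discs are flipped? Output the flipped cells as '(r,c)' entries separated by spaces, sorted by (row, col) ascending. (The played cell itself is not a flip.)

Answer: (1,2) (2,2)

Derivation:
Dir NW: edge -> no flip
Dir N: edge -> no flip
Dir NE: edge -> no flip
Dir W: opp run (0,1), next='.' -> no flip
Dir E: first cell '.' (not opp) -> no flip
Dir SW: first cell '.' (not opp) -> no flip
Dir S: opp run (1,2) (2,2) capped by B -> flip
Dir SE: first cell '.' (not opp) -> no flip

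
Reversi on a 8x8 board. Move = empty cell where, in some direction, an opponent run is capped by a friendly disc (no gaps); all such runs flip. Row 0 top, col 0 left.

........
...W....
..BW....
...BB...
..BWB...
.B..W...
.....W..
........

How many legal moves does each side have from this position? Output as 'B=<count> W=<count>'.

-- B to move --
(0,2): no bracket -> illegal
(0,3): flips 2 -> legal
(0,4): flips 1 -> legal
(1,2): flips 1 -> legal
(1,4): no bracket -> illegal
(2,4): flips 1 -> legal
(3,2): no bracket -> illegal
(4,5): no bracket -> illegal
(5,2): flips 1 -> legal
(5,3): flips 1 -> legal
(5,5): no bracket -> illegal
(5,6): no bracket -> illegal
(6,3): no bracket -> illegal
(6,4): flips 1 -> legal
(6,6): no bracket -> illegal
(7,4): no bracket -> illegal
(7,5): no bracket -> illegal
(7,6): no bracket -> illegal
B mobility = 7
-- W to move --
(1,1): no bracket -> illegal
(1,2): no bracket -> illegal
(2,1): flips 1 -> legal
(2,4): flips 2 -> legal
(2,5): flips 1 -> legal
(3,1): flips 1 -> legal
(3,2): no bracket -> illegal
(3,5): no bracket -> illegal
(4,0): no bracket -> illegal
(4,1): flips 1 -> legal
(4,5): flips 2 -> legal
(5,0): no bracket -> illegal
(5,2): no bracket -> illegal
(5,3): no bracket -> illegal
(5,5): no bracket -> illegal
(6,0): no bracket -> illegal
(6,1): no bracket -> illegal
(6,2): no bracket -> illegal
W mobility = 6

Answer: B=7 W=6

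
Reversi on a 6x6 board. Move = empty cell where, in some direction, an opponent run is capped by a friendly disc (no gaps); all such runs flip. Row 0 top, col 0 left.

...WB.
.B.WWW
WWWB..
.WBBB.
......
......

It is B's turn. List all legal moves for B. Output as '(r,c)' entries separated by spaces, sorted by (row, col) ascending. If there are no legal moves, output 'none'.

Answer: (0,2) (0,5) (1,0) (1,2) (2,4) (3,0) (4,0) (4,1)

Derivation:
(0,2): flips 1 -> legal
(0,5): flips 1 -> legal
(1,0): flips 1 -> legal
(1,2): flips 1 -> legal
(2,4): flips 1 -> legal
(2,5): no bracket -> illegal
(3,0): flips 1 -> legal
(4,0): flips 3 -> legal
(4,1): flips 2 -> legal
(4,2): no bracket -> illegal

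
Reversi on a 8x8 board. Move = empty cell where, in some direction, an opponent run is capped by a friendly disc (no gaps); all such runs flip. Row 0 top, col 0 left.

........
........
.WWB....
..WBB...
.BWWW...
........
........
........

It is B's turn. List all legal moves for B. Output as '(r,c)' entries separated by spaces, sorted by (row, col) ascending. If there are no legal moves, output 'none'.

Answer: (1,1) (2,0) (3,1) (4,5) (5,1) (5,2) (5,3) (5,4) (5,5)

Derivation:
(1,0): no bracket -> illegal
(1,1): flips 1 -> legal
(1,2): no bracket -> illegal
(1,3): no bracket -> illegal
(2,0): flips 2 -> legal
(3,0): no bracket -> illegal
(3,1): flips 1 -> legal
(3,5): no bracket -> illegal
(4,5): flips 3 -> legal
(5,1): flips 1 -> legal
(5,2): flips 1 -> legal
(5,3): flips 1 -> legal
(5,4): flips 1 -> legal
(5,5): flips 1 -> legal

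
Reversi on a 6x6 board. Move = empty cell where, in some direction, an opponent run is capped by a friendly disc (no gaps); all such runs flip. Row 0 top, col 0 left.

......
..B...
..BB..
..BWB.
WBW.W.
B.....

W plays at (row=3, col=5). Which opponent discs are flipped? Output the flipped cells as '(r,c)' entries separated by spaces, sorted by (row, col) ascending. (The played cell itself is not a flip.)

Dir NW: first cell '.' (not opp) -> no flip
Dir N: first cell '.' (not opp) -> no flip
Dir NE: edge -> no flip
Dir W: opp run (3,4) capped by W -> flip
Dir E: edge -> no flip
Dir SW: first cell 'W' (not opp) -> no flip
Dir S: first cell '.' (not opp) -> no flip
Dir SE: edge -> no flip

Answer: (3,4)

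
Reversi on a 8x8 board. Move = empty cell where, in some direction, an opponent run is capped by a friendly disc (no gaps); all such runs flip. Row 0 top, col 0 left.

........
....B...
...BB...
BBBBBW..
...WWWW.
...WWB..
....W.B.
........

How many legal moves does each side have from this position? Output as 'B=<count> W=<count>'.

-- B to move --
(2,5): flips 2 -> legal
(2,6): no bracket -> illegal
(3,6): flips 1 -> legal
(3,7): flips 1 -> legal
(4,2): no bracket -> illegal
(4,7): no bracket -> illegal
(5,2): flips 3 -> legal
(5,6): flips 1 -> legal
(5,7): flips 2 -> legal
(6,2): no bracket -> illegal
(6,3): flips 2 -> legal
(6,5): flips 2 -> legal
(7,3): flips 1 -> legal
(7,4): flips 3 -> legal
(7,5): no bracket -> illegal
B mobility = 10
-- W to move --
(0,3): no bracket -> illegal
(0,4): flips 3 -> legal
(0,5): no bracket -> illegal
(1,2): flips 2 -> legal
(1,3): flips 3 -> legal
(1,5): no bracket -> illegal
(2,0): no bracket -> illegal
(2,1): flips 1 -> legal
(2,2): flips 1 -> legal
(2,5): flips 1 -> legal
(4,0): no bracket -> illegal
(4,1): no bracket -> illegal
(4,2): no bracket -> illegal
(5,6): flips 1 -> legal
(5,7): no bracket -> illegal
(6,5): flips 1 -> legal
(6,7): no bracket -> illegal
(7,5): no bracket -> illegal
(7,6): no bracket -> illegal
(7,7): flips 2 -> legal
W mobility = 9

Answer: B=10 W=9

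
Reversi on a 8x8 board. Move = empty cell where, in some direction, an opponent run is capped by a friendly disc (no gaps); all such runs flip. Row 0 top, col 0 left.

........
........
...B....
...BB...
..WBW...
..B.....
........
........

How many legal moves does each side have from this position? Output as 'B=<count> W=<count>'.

-- B to move --
(3,1): no bracket -> illegal
(3,2): flips 1 -> legal
(3,5): no bracket -> illegal
(4,1): flips 1 -> legal
(4,5): flips 1 -> legal
(5,1): flips 1 -> legal
(5,3): no bracket -> illegal
(5,4): flips 1 -> legal
(5,5): flips 1 -> legal
B mobility = 6
-- W to move --
(1,2): no bracket -> illegal
(1,3): no bracket -> illegal
(1,4): no bracket -> illegal
(2,2): flips 1 -> legal
(2,4): flips 2 -> legal
(2,5): no bracket -> illegal
(3,2): no bracket -> illegal
(3,5): no bracket -> illegal
(4,1): no bracket -> illegal
(4,5): no bracket -> illegal
(5,1): no bracket -> illegal
(5,3): no bracket -> illegal
(5,4): no bracket -> illegal
(6,1): no bracket -> illegal
(6,2): flips 1 -> legal
(6,3): no bracket -> illegal
W mobility = 3

Answer: B=6 W=3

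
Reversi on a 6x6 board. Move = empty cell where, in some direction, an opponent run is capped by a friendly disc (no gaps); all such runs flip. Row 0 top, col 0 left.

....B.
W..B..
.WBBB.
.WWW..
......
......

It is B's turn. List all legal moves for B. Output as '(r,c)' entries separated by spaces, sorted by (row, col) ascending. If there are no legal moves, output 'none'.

(0,0): no bracket -> illegal
(0,1): no bracket -> illegal
(1,1): no bracket -> illegal
(1,2): no bracket -> illegal
(2,0): flips 1 -> legal
(3,0): no bracket -> illegal
(3,4): no bracket -> illegal
(4,0): flips 1 -> legal
(4,1): flips 1 -> legal
(4,2): flips 2 -> legal
(4,3): flips 1 -> legal
(4,4): flips 1 -> legal

Answer: (2,0) (4,0) (4,1) (4,2) (4,3) (4,4)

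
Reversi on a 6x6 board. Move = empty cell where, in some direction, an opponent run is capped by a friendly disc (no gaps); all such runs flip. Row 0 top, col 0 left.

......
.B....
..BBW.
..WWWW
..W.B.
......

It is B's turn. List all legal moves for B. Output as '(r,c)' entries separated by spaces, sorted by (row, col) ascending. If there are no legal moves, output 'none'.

Answer: (1,4) (2,5) (4,1) (4,3) (4,5) (5,2)

Derivation:
(1,3): no bracket -> illegal
(1,4): flips 2 -> legal
(1,5): no bracket -> illegal
(2,1): no bracket -> illegal
(2,5): flips 1 -> legal
(3,1): no bracket -> illegal
(4,1): flips 1 -> legal
(4,3): flips 1 -> legal
(4,5): flips 1 -> legal
(5,1): no bracket -> illegal
(5,2): flips 2 -> legal
(5,3): no bracket -> illegal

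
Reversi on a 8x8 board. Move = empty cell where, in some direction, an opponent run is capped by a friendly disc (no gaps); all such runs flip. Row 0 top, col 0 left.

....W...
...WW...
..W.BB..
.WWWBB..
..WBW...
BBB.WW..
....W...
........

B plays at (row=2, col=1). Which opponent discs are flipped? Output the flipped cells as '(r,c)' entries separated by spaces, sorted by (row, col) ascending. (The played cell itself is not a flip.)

Dir NW: first cell '.' (not opp) -> no flip
Dir N: first cell '.' (not opp) -> no flip
Dir NE: first cell '.' (not opp) -> no flip
Dir W: first cell '.' (not opp) -> no flip
Dir E: opp run (2,2), next='.' -> no flip
Dir SW: first cell '.' (not opp) -> no flip
Dir S: opp run (3,1), next='.' -> no flip
Dir SE: opp run (3,2) capped by B -> flip

Answer: (3,2)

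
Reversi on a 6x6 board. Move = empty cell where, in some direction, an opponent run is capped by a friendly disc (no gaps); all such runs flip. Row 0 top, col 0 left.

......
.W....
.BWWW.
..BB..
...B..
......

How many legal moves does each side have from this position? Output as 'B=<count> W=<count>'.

-- B to move --
(0,0): flips 2 -> legal
(0,1): flips 1 -> legal
(0,2): no bracket -> illegal
(1,0): no bracket -> illegal
(1,2): flips 1 -> legal
(1,3): flips 1 -> legal
(1,4): flips 1 -> legal
(1,5): flips 1 -> legal
(2,0): no bracket -> illegal
(2,5): flips 3 -> legal
(3,1): no bracket -> illegal
(3,4): no bracket -> illegal
(3,5): no bracket -> illegal
B mobility = 7
-- W to move --
(1,0): no bracket -> illegal
(1,2): no bracket -> illegal
(2,0): flips 1 -> legal
(3,0): no bracket -> illegal
(3,1): flips 1 -> legal
(3,4): no bracket -> illegal
(4,1): flips 1 -> legal
(4,2): flips 2 -> legal
(4,4): flips 1 -> legal
(5,2): no bracket -> illegal
(5,3): flips 2 -> legal
(5,4): no bracket -> illegal
W mobility = 6

Answer: B=7 W=6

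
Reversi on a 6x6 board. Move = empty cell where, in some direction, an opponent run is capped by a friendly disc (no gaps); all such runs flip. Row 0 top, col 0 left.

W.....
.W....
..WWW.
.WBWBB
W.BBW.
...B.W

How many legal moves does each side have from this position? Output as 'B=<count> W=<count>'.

Answer: B=8 W=4

Derivation:
-- B to move --
(0,1): no bracket -> illegal
(0,2): no bracket -> illegal
(1,0): no bracket -> illegal
(1,2): flips 2 -> legal
(1,3): flips 3 -> legal
(1,4): flips 2 -> legal
(1,5): flips 2 -> legal
(2,0): flips 1 -> legal
(2,1): no bracket -> illegal
(2,5): no bracket -> illegal
(3,0): flips 1 -> legal
(4,1): no bracket -> illegal
(4,5): flips 1 -> legal
(5,0): no bracket -> illegal
(5,1): no bracket -> illegal
(5,4): flips 1 -> legal
B mobility = 8
-- W to move --
(2,1): no bracket -> illegal
(2,5): no bracket -> illegal
(4,1): flips 3 -> legal
(4,5): flips 1 -> legal
(5,1): flips 1 -> legal
(5,2): flips 2 -> legal
(5,4): no bracket -> illegal
W mobility = 4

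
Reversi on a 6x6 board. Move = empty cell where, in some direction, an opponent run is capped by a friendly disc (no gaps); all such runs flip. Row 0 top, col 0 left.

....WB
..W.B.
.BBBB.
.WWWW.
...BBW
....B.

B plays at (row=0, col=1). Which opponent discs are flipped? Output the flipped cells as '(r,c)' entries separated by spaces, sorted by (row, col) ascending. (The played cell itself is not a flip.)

Dir NW: edge -> no flip
Dir N: edge -> no flip
Dir NE: edge -> no flip
Dir W: first cell '.' (not opp) -> no flip
Dir E: first cell '.' (not opp) -> no flip
Dir SW: first cell '.' (not opp) -> no flip
Dir S: first cell '.' (not opp) -> no flip
Dir SE: opp run (1,2) capped by B -> flip

Answer: (1,2)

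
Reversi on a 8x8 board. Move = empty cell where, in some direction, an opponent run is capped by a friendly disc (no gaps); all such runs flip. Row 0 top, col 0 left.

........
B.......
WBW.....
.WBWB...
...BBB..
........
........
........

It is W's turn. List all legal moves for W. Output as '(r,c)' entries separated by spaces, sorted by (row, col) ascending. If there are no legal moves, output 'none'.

Answer: (0,0) (1,1) (3,5) (4,2) (5,3) (5,5)

Derivation:
(0,0): flips 1 -> legal
(0,1): no bracket -> illegal
(1,1): flips 1 -> legal
(1,2): no bracket -> illegal
(2,3): no bracket -> illegal
(2,4): no bracket -> illegal
(2,5): no bracket -> illegal
(3,0): no bracket -> illegal
(3,5): flips 1 -> legal
(3,6): no bracket -> illegal
(4,1): no bracket -> illegal
(4,2): flips 1 -> legal
(4,6): no bracket -> illegal
(5,2): no bracket -> illegal
(5,3): flips 1 -> legal
(5,4): no bracket -> illegal
(5,5): flips 1 -> legal
(5,6): no bracket -> illegal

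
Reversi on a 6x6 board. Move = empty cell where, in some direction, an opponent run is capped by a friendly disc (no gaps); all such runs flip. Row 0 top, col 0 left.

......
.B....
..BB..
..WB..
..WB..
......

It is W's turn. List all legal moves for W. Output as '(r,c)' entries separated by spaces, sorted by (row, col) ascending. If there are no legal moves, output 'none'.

(0,0): no bracket -> illegal
(0,1): no bracket -> illegal
(0,2): no bracket -> illegal
(1,0): no bracket -> illegal
(1,2): flips 1 -> legal
(1,3): no bracket -> illegal
(1,4): flips 1 -> legal
(2,0): no bracket -> illegal
(2,1): no bracket -> illegal
(2,4): flips 1 -> legal
(3,1): no bracket -> illegal
(3,4): flips 1 -> legal
(4,4): flips 1 -> legal
(5,2): no bracket -> illegal
(5,3): no bracket -> illegal
(5,4): flips 1 -> legal

Answer: (1,2) (1,4) (2,4) (3,4) (4,4) (5,4)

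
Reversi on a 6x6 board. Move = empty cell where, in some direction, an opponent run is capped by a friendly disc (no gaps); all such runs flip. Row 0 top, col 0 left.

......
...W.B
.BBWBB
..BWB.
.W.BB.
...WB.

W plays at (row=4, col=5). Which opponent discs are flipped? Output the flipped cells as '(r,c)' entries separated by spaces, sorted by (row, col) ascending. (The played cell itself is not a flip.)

Dir NW: opp run (3,4) capped by W -> flip
Dir N: first cell '.' (not opp) -> no flip
Dir NE: edge -> no flip
Dir W: opp run (4,4) (4,3), next='.' -> no flip
Dir E: edge -> no flip
Dir SW: opp run (5,4), next=edge -> no flip
Dir S: first cell '.' (not opp) -> no flip
Dir SE: edge -> no flip

Answer: (3,4)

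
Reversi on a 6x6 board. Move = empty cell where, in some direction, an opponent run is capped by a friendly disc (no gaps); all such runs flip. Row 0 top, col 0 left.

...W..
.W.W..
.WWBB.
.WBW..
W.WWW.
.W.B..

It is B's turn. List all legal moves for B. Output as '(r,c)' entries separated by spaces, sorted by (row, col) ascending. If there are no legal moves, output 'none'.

Answer: (0,2) (1,0) (1,2) (2,0) (3,0) (3,4) (3,5) (5,2) (5,4)

Derivation:
(0,0): no bracket -> illegal
(0,1): no bracket -> illegal
(0,2): flips 1 -> legal
(0,4): no bracket -> illegal
(1,0): flips 1 -> legal
(1,2): flips 1 -> legal
(1,4): no bracket -> illegal
(2,0): flips 4 -> legal
(3,0): flips 1 -> legal
(3,4): flips 1 -> legal
(3,5): flips 1 -> legal
(4,1): no bracket -> illegal
(4,5): no bracket -> illegal
(5,0): no bracket -> illegal
(5,2): flips 1 -> legal
(5,4): flips 1 -> legal
(5,5): no bracket -> illegal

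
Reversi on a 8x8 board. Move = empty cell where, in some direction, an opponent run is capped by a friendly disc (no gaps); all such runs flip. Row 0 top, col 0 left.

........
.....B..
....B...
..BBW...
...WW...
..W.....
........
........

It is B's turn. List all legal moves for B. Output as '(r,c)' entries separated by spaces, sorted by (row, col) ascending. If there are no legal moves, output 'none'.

(2,3): no bracket -> illegal
(2,5): no bracket -> illegal
(3,5): flips 1 -> legal
(4,1): no bracket -> illegal
(4,2): no bracket -> illegal
(4,5): no bracket -> illegal
(5,1): no bracket -> illegal
(5,3): flips 1 -> legal
(5,4): flips 3 -> legal
(5,5): flips 1 -> legal
(6,1): no bracket -> illegal
(6,2): no bracket -> illegal
(6,3): no bracket -> illegal

Answer: (3,5) (5,3) (5,4) (5,5)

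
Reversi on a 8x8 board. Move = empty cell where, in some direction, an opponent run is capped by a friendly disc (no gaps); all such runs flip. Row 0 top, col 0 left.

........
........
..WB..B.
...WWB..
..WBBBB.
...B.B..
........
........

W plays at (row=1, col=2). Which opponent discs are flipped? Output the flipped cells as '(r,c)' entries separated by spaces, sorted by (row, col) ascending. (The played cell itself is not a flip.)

Dir NW: first cell '.' (not opp) -> no flip
Dir N: first cell '.' (not opp) -> no flip
Dir NE: first cell '.' (not opp) -> no flip
Dir W: first cell '.' (not opp) -> no flip
Dir E: first cell '.' (not opp) -> no flip
Dir SW: first cell '.' (not opp) -> no flip
Dir S: first cell 'W' (not opp) -> no flip
Dir SE: opp run (2,3) capped by W -> flip

Answer: (2,3)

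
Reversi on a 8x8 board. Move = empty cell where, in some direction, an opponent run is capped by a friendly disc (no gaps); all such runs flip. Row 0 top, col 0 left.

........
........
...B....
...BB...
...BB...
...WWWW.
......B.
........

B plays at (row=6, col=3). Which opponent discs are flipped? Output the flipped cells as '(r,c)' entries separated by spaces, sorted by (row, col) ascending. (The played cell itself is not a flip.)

Answer: (5,3)

Derivation:
Dir NW: first cell '.' (not opp) -> no flip
Dir N: opp run (5,3) capped by B -> flip
Dir NE: opp run (5,4), next='.' -> no flip
Dir W: first cell '.' (not opp) -> no flip
Dir E: first cell '.' (not opp) -> no flip
Dir SW: first cell '.' (not opp) -> no flip
Dir S: first cell '.' (not opp) -> no flip
Dir SE: first cell '.' (not opp) -> no flip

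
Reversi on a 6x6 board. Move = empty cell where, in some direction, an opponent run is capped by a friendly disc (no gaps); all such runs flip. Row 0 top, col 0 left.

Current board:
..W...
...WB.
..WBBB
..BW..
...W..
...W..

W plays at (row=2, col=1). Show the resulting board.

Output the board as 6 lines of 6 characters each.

Answer: ..W...
...WB.
.WWBBB
..WW..
...W..
...W..

Derivation:
Place W at (2,1); scan 8 dirs for brackets.
Dir NW: first cell '.' (not opp) -> no flip
Dir N: first cell '.' (not opp) -> no flip
Dir NE: first cell '.' (not opp) -> no flip
Dir W: first cell '.' (not opp) -> no flip
Dir E: first cell 'W' (not opp) -> no flip
Dir SW: first cell '.' (not opp) -> no flip
Dir S: first cell '.' (not opp) -> no flip
Dir SE: opp run (3,2) capped by W -> flip
All flips: (3,2)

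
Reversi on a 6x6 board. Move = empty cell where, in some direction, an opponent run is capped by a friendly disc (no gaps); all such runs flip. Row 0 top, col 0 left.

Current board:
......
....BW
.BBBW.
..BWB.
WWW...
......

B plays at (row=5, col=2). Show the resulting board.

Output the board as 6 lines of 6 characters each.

Place B at (5,2); scan 8 dirs for brackets.
Dir NW: opp run (4,1), next='.' -> no flip
Dir N: opp run (4,2) capped by B -> flip
Dir NE: first cell '.' (not opp) -> no flip
Dir W: first cell '.' (not opp) -> no flip
Dir E: first cell '.' (not opp) -> no flip
Dir SW: edge -> no flip
Dir S: edge -> no flip
Dir SE: edge -> no flip
All flips: (4,2)

Answer: ......
....BW
.BBBW.
..BWB.
WWB...
..B...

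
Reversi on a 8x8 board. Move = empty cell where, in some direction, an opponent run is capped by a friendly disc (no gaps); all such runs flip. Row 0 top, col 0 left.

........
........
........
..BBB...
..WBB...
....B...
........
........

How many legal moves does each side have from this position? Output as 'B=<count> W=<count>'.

-- B to move --
(3,1): no bracket -> illegal
(4,1): flips 1 -> legal
(5,1): flips 1 -> legal
(5,2): flips 1 -> legal
(5,3): no bracket -> illegal
B mobility = 3
-- W to move --
(2,1): no bracket -> illegal
(2,2): flips 1 -> legal
(2,3): no bracket -> illegal
(2,4): flips 1 -> legal
(2,5): no bracket -> illegal
(3,1): no bracket -> illegal
(3,5): no bracket -> illegal
(4,1): no bracket -> illegal
(4,5): flips 2 -> legal
(5,2): no bracket -> illegal
(5,3): no bracket -> illegal
(5,5): no bracket -> illegal
(6,3): no bracket -> illegal
(6,4): no bracket -> illegal
(6,5): no bracket -> illegal
W mobility = 3

Answer: B=3 W=3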